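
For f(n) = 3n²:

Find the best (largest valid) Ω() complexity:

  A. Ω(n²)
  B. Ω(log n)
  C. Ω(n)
A

f(n) = 3n² is Ω(n²).
All listed options are valid Big-Ω bounds (lower bounds),
but Ω(n²) is the tightest (largest valid bound).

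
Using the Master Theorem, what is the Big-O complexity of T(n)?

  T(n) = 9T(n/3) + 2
Θ(n²)

Master Theorem: a = 9, b = 3, f(n) = 2.
Compute the critical exponent d = log₃(9) = 2.
Compare f(n) = Θ(1) against n^d:
  k = 0 < d = 2, so f(n) = O(n^(d-ε)) — Case 1.
  The recursion cost dominates: T(n) = Θ(n^d) = Θ(n²).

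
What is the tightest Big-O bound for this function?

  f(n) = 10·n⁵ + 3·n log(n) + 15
O(n⁵)

The dominant term in 10·n⁵ + 3·n log(n) + 15 is 10·n⁵, which is Θ(n⁵).
Lower-order terms (3·n log(n), 15) are asymptotically negligible.
Constants are absorbed, so the tightest bound is O(n⁵).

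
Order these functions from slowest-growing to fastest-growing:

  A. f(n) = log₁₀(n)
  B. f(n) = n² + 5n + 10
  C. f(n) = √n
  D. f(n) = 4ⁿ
A < C < B < D

Comparing growth rates:
A = log₁₀(n) is O(log n)
C = √n is O(√n)
B = n² + 5n + 10 is O(n²)
D = 4ⁿ is O(4ⁿ)

Therefore, the order from slowest to fastest is: A < C < B < D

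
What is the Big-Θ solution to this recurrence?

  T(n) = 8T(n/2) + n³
Θ(n³ log n)

Master Theorem: a = 8, b = 2, f(n) = n³.
Compute the critical exponent d = log₂(8) = 3.
Compare f(n) = Θ(n³) against n^d:
  k = 3 = d, so f(n) = Θ(n^d) — Case 2.
  Work is balanced across levels: T(n) = Θ(n^d log n) = Θ(n³ log n).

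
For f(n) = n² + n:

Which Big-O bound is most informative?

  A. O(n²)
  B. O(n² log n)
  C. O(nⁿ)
A

f(n) = n² + n is O(n²).
All listed options are valid Big-O bounds (upper bounds),
but O(n²) is the tightest (smallest valid bound).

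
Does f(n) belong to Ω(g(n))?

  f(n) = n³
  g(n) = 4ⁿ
False

f(n) = n³ is O(n³), and g(n) = 4ⁿ is O(4ⁿ).
Since O(n³) grows slower than O(4ⁿ), f(n) = Ω(g(n)) is false.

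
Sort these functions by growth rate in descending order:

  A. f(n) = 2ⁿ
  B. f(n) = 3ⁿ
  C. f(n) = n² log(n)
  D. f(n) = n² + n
B > A > C > D

Comparing growth rates:
B = 3ⁿ is O(3ⁿ)
A = 2ⁿ is O(2ⁿ)
C = n² log(n) is O(n² log n)
D = n² + n is O(n²)

Therefore, the order from fastest to slowest is: B > A > C > D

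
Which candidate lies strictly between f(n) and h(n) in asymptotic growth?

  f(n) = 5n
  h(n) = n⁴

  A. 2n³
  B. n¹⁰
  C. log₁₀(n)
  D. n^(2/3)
A

We need g(n) with 5n = o(g(n)) and g(n) = o(n⁴), i.e. O(n) ≺ g ≺ O(n⁴).
Check each option:
  A. 2n³ — O(n³) is strictly between O(n) and O(n⁴) ✓
  B. n¹⁰ — O(n¹⁰) does not grow strictly slower than h(n)
  C. log₁₀(n) — O(log n) does not grow strictly faster than f(n)
  D. n^(2/3) — O(n^(2/3)) does not grow strictly faster than f(n)

Only option A (2n³) lies strictly between.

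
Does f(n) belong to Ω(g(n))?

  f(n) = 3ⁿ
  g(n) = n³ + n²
True

f(n) = 3ⁿ is O(3ⁿ), and g(n) = n³ + n² is O(n³).
Since O(3ⁿ) grows at least as fast as O(n³), f(n) = Ω(g(n)) is true.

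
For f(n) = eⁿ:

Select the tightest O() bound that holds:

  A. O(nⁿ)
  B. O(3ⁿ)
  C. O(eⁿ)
C

f(n) = eⁿ is O(eⁿ).
All listed options are valid Big-O bounds (upper bounds),
but O(eⁿ) is the tightest (smallest valid bound).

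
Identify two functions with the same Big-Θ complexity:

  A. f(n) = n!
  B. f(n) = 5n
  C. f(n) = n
B and C

Examining each function:
  A. n! is O(n!)
  B. 5n is O(n)
  C. n is O(n)

Functions B and C both have the same complexity class.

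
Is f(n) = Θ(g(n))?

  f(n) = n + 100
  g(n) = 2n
True

f(n) = n + 100 and g(n) = 2n are both O(n).
Since they have the same asymptotic growth rate, f(n) = Θ(g(n)) is true.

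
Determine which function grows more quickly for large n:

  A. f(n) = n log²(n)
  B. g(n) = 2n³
B

f(n) = n log²(n) is O(n log² n), while g(n) = 2n³ is O(n³).
Since O(n³) grows faster than O(n log² n), g(n) dominates.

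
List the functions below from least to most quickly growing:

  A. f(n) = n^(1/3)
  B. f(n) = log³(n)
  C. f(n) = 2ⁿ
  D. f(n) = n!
B < A < C < D

Comparing growth rates:
B = log³(n) is O(log³ n)
A = n^(1/3) is O(n^(1/3))
C = 2ⁿ is O(2ⁿ)
D = n! is O(n!)

Therefore, the order from slowest to fastest is: B < A < C < D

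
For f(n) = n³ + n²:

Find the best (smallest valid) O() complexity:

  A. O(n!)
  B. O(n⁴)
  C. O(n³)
C

f(n) = n³ + n² is O(n³).
All listed options are valid Big-O bounds (upper bounds),
but O(n³) is the tightest (smallest valid bound).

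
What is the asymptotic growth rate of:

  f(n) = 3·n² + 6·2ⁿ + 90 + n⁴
Θ(2ⁿ)

Order the terms by growth rate: 90 ≺ 3·n² ≺ n⁴ ≺ 6·2ⁿ.
The fastest-growing term 6·2ⁿ dominates as n → ∞; dropping its constant factor gives Θ(2ⁿ).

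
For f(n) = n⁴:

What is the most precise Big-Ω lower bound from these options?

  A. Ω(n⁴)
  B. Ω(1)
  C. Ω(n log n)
A

f(n) = n⁴ is Ω(n⁴).
All listed options are valid Big-Ω bounds (lower bounds),
but Ω(n⁴) is the tightest (largest valid bound).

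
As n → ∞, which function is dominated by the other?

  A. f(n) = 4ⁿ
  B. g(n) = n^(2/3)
B

f(n) = 4ⁿ is O(4ⁿ), while g(n) = n^(2/3) is O(n^(2/3)).
Since O(n^(2/3)) grows slower than O(4ⁿ), g(n) is dominated.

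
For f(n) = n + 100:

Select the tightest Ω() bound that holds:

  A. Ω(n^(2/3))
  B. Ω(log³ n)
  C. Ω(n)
C

f(n) = n + 100 is Ω(n).
All listed options are valid Big-Ω bounds (lower bounds),
but Ω(n) is the tightest (largest valid bound).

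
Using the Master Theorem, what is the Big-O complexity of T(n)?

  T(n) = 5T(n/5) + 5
Θ(n)

Master Theorem: a = 5, b = 5, f(n) = 5.
Compute the critical exponent d = log₅(5) = 1.
Compare f(n) = Θ(1) against n^d:
  k = 0 < d = 1, so f(n) = O(n^(d-ε)) — Case 1.
  The recursion cost dominates: T(n) = Θ(n^d) = Θ(n).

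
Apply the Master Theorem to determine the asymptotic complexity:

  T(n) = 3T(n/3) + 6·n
Θ(n log n)

Master Theorem: a = 3, b = 3, f(n) = 6·n.
Compute the critical exponent d = log₃(3) = 1.
Compare f(n) = Θ(n) against n^d:
  k = 1 = d, so f(n) = Θ(n^d) — Case 2.
  Work is balanced across levels: T(n) = Θ(n^d log n) = Θ(n log n).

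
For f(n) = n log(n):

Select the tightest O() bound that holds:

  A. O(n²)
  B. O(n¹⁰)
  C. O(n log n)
C

f(n) = n log(n) is O(n log n).
All listed options are valid Big-O bounds (upper bounds),
but O(n log n) is the tightest (smallest valid bound).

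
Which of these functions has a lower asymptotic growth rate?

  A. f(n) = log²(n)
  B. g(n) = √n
A

f(n) = log²(n) is O(log² n), while g(n) = √n is O(√n).
Since O(log² n) grows slower than O(√n), f(n) is dominated.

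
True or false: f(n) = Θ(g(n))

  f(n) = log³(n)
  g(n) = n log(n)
False

f(n) = log³(n) is O(log³ n), and g(n) = n log(n) is O(n log n).
Since they have different growth rates, f(n) = Θ(g(n)) is false.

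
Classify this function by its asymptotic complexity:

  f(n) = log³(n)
O(log³ n)

The dominant term in log³(n) is log³(n), which is Θ(log³ n).
Constants are absorbed, so the tightest bound is O(log³ n).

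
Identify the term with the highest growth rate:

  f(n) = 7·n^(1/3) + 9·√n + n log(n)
n log(n)

Looking at each term:
  - 7·n^(1/3) is O(n^(1/3))
  - 9·√n is O(√n)
  - n log(n) is O(n log n)

The term n log(n) (O(n log n)) grows fastest and dominates all others.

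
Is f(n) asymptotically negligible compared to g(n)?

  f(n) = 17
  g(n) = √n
True

f(n) = 17 is O(1), and g(n) = √n is O(√n).
Since O(1) grows strictly slower than O(√n), f(n) = o(g(n)) is true.
This means lim(n→∞) f(n)/g(n) = 0.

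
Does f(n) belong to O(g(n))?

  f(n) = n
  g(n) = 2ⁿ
True

f(n) = n is O(n), and g(n) = 2ⁿ is O(2ⁿ).
Since O(n) ⊆ O(2ⁿ) (f grows no faster than g), f(n) = O(g(n)) is true.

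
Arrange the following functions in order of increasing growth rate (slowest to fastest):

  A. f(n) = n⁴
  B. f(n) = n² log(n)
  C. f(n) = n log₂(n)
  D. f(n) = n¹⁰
C < B < A < D

Comparing growth rates:
C = n log₂(n) is O(n log n)
B = n² log(n) is O(n² log n)
A = n⁴ is O(n⁴)
D = n¹⁰ is O(n¹⁰)

Therefore, the order from slowest to fastest is: C < B < A < D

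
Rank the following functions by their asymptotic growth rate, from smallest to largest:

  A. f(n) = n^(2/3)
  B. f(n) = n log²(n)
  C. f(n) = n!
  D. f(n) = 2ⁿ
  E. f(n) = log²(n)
E < A < B < D < C

Comparing growth rates:
E = log²(n) is O(log² n)
A = n^(2/3) is O(n^(2/3))
B = n log²(n) is O(n log² n)
D = 2ⁿ is O(2ⁿ)
C = n! is O(n!)

Therefore, the order from slowest to fastest is: E < A < B < D < C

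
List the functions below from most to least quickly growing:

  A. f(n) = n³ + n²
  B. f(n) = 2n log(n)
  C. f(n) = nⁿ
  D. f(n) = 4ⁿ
C > D > A > B

Comparing growth rates:
C = nⁿ is O(nⁿ)
D = 4ⁿ is O(4ⁿ)
A = n³ + n² is O(n³)
B = 2n log(n) is O(n log n)

Therefore, the order from fastest to slowest is: C > D > A > B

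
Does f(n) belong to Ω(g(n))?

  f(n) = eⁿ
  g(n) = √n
True

f(n) = eⁿ is O(eⁿ), and g(n) = √n is O(√n).
Since O(eⁿ) grows at least as fast as O(√n), f(n) = Ω(g(n)) is true.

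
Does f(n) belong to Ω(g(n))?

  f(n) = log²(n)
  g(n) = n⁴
False

f(n) = log²(n) is O(log² n), and g(n) = n⁴ is O(n⁴).
Since O(log² n) grows slower than O(n⁴), f(n) = Ω(g(n)) is false.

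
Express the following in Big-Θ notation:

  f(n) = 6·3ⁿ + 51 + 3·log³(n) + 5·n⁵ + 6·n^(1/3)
Θ(3ⁿ)

Order the terms by growth rate: 51 ≺ 3·log³(n) ≺ 6·n^(1/3) ≺ 5·n⁵ ≺ 6·3ⁿ.
The fastest-growing term 6·3ⁿ dominates as n → ∞; dropping its constant factor gives Θ(3ⁿ).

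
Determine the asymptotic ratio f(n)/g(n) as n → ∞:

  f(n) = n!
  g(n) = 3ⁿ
∞

Since n! (O(n!)) grows faster than 3ⁿ (O(3ⁿ)),
the ratio f(n)/g(n) → ∞ as n → ∞.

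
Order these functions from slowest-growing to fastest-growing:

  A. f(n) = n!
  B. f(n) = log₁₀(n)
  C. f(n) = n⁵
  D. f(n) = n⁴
B < D < C < A

Comparing growth rates:
B = log₁₀(n) is O(log n)
D = n⁴ is O(n⁴)
C = n⁵ is O(n⁵)
A = n! is O(n!)

Therefore, the order from slowest to fastest is: B < D < C < A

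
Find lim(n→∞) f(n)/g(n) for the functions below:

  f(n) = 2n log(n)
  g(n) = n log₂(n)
log(4)

Since 2n log(n) and n log₂(n) have the same growth rate (O(n log n)),
the ratio converges to a constant: log(4).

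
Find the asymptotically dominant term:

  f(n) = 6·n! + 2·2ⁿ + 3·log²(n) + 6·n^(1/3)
6·n!

Looking at each term:
  - 6·n! is O(n!)
  - 2·2ⁿ is O(2ⁿ)
  - 3·log²(n) is O(log² n)
  - 6·n^(1/3) is O(n^(1/3))

The term 6·n! (O(n!)) grows fastest and dominates all others.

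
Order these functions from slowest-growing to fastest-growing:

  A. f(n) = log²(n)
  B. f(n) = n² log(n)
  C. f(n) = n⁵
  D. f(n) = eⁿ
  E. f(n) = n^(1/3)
A < E < B < C < D

Comparing growth rates:
A = log²(n) is O(log² n)
E = n^(1/3) is O(n^(1/3))
B = n² log(n) is O(n² log n)
C = n⁵ is O(n⁵)
D = eⁿ is O(eⁿ)

Therefore, the order from slowest to fastest is: A < E < B < C < D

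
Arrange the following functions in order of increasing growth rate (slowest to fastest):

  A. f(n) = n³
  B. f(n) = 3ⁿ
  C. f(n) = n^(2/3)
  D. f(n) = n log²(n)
C < D < A < B

Comparing growth rates:
C = n^(2/3) is O(n^(2/3))
D = n log²(n) is O(n log² n)
A = n³ is O(n³)
B = 3ⁿ is O(3ⁿ)

Therefore, the order from slowest to fastest is: C < D < A < B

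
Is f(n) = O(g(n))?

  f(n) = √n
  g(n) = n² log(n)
True

f(n) = √n is O(√n), and g(n) = n² log(n) is O(n² log n).
Since O(√n) ⊆ O(n² log n) (f grows no faster than g), f(n) = O(g(n)) is true.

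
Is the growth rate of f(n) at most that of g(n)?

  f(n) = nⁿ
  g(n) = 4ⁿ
False

f(n) = nⁿ is O(nⁿ), and g(n) = 4ⁿ is O(4ⁿ).
Since O(nⁿ) grows faster than O(4ⁿ), f(n) = O(g(n)) is false.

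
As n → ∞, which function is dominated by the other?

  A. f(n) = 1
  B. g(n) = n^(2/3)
A

f(n) = 1 is O(1), while g(n) = n^(2/3) is O(n^(2/3)).
Since O(1) grows slower than O(n^(2/3)), f(n) is dominated.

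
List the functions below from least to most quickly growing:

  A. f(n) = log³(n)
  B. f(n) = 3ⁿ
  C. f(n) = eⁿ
A < C < B

Comparing growth rates:
A = log³(n) is O(log³ n)
C = eⁿ is O(eⁿ)
B = 3ⁿ is O(3ⁿ)

Therefore, the order from slowest to fastest is: A < C < B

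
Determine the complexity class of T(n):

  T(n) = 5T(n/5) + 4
Θ(n)

Master Theorem: a = 5, b = 5, f(n) = 4.
Compute the critical exponent d = log₅(5) = 1.
Compare f(n) = Θ(1) against n^d:
  k = 0 < d = 1, so f(n) = O(n^(d-ε)) — Case 1.
  The recursion cost dominates: T(n) = Θ(n^d) = Θ(n).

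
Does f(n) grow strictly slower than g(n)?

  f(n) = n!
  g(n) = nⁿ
True

f(n) = n! is O(n!), and g(n) = nⁿ is O(nⁿ).
Since O(n!) grows strictly slower than O(nⁿ), f(n) = o(g(n)) is true.
This means lim(n→∞) f(n)/g(n) = 0.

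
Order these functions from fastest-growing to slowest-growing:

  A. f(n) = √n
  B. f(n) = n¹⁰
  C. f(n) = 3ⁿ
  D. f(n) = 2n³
C > B > D > A

Comparing growth rates:
C = 3ⁿ is O(3ⁿ)
B = n¹⁰ is O(n¹⁰)
D = 2n³ is O(n³)
A = √n is O(√n)

Therefore, the order from fastest to slowest is: C > B > D > A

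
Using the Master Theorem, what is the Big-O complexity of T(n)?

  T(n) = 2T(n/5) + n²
Θ(n²)

Master Theorem: a = 2, b = 5, f(n) = n².
Compute the critical exponent d = log₅(2) = 0.431.
Compare f(n) = Θ(n²) against n^d:
  k = 2 > d = 0.431, so f(n) = Ω(n^(d+ε)) — Case 3.
  Regularity: a·(n/b)^2/n^2 = a/b^2 = 2/25 < 1 ✓.
  The top-level work dominates: T(n) = Θ(f(n)) = Θ(n²).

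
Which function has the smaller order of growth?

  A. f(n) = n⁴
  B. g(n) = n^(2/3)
B

f(n) = n⁴ is O(n⁴), while g(n) = n^(2/3) is O(n^(2/3)).
Since O(n^(2/3)) grows slower than O(n⁴), g(n) is dominated.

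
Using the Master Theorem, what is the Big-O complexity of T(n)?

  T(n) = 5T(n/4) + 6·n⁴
Θ(n⁴)

Master Theorem: a = 5, b = 4, f(n) = 6·n⁴.
Compute the critical exponent d = log₄(5) = 1.161.
Compare f(n) = Θ(n⁴) against n^d:
  k = 4 > d = 1.161, so f(n) = Ω(n^(d+ε)) — Case 3.
  Regularity: a·(n/b)^4/n^4 = a/b^4 = 5/256 < 1 ✓.
  The top-level work dominates: T(n) = Θ(f(n)) = Θ(n⁴).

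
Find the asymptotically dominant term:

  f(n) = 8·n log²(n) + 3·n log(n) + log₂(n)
8·n log²(n)

Looking at each term:
  - 8·n log²(n) is O(n log² n)
  - 3·n log(n) is O(n log n)
  - log₂(n) is O(log n)

The term 8·n log²(n) (O(n log² n)) grows fastest and dominates all others.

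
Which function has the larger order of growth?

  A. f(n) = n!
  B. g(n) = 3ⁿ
A

f(n) = n! is O(n!), while g(n) = 3ⁿ is O(3ⁿ).
Since O(n!) grows faster than O(3ⁿ), f(n) dominates.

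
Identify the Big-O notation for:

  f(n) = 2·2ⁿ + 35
O(2ⁿ)

The dominant term in 2·2ⁿ + 35 is 2·2ⁿ, which is Θ(2ⁿ).
Lower-order terms (35) are asymptotically negligible.
Constants are absorbed, so the tightest bound is O(2ⁿ).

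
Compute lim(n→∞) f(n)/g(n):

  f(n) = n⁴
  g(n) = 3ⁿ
0

Since n⁴ (O(n⁴)) grows slower than 3ⁿ (O(3ⁿ)),
the ratio f(n)/g(n) → 0 as n → ∞.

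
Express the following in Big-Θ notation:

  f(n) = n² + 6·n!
Θ(n!)

Order the terms by growth rate: n² ≺ 6·n!.
The fastest-growing term 6·n! dominates as n → ∞; dropping its constant factor gives Θ(n!).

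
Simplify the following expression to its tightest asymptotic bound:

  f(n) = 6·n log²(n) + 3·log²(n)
Θ(n log² n)

Order the terms by growth rate: 3·log²(n) ≺ 6·n log²(n).
The fastest-growing term 6·n log²(n) dominates as n → ∞; dropping its constant factor gives Θ(n log² n).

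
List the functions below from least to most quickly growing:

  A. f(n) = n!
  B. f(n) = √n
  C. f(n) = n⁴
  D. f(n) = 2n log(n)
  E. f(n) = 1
E < B < D < C < A

Comparing growth rates:
E = 1 is O(1)
B = √n is O(√n)
D = 2n log(n) is O(n log n)
C = n⁴ is O(n⁴)
A = n! is O(n!)

Therefore, the order from slowest to fastest is: E < B < D < C < A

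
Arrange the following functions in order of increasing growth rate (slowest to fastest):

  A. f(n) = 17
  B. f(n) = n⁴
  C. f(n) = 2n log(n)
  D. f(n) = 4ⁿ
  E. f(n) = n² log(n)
A < C < E < B < D

Comparing growth rates:
A = 17 is O(1)
C = 2n log(n) is O(n log n)
E = n² log(n) is O(n² log n)
B = n⁴ is O(n⁴)
D = 4ⁿ is O(4ⁿ)

Therefore, the order from slowest to fastest is: A < C < E < B < D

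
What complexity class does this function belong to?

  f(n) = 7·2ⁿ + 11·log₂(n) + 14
O(2ⁿ)

The dominant term in 7·2ⁿ + 11·log₂(n) + 14 is 7·2ⁿ, which is Θ(2ⁿ).
Lower-order terms (11·log₂(n), 14) are asymptotically negligible.
Constants are absorbed, so the tightest bound is O(2ⁿ).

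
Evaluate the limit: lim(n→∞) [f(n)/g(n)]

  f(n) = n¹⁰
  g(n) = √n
∞

Since n¹⁰ (O(n¹⁰)) grows faster than √n (O(√n)),
the ratio f(n)/g(n) → ∞ as n → ∞.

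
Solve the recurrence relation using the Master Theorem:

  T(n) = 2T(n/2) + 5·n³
Θ(n³)

Master Theorem: a = 2, b = 2, f(n) = 5·n³.
Compute the critical exponent d = log₂(2) = 1.
Compare f(n) = Θ(n³) against n^d:
  k = 3 > d = 1, so f(n) = Ω(n^(d+ε)) — Case 3.
  Regularity: a·(n/b)^3/n^3 = a/b^3 = 2/8 < 1 ✓.
  The top-level work dominates: T(n) = Θ(f(n)) = Θ(n³).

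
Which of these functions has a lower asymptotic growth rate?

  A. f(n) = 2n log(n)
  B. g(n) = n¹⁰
A

f(n) = 2n log(n) is O(n log n), while g(n) = n¹⁰ is O(n¹⁰).
Since O(n log n) grows slower than O(n¹⁰), f(n) is dominated.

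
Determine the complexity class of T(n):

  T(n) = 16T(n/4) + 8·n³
Θ(n³)

Master Theorem: a = 16, b = 4, f(n) = 8·n³.
Compute the critical exponent d = log₄(16) = 2.
Compare f(n) = Θ(n³) against n^d:
  k = 3 > d = 2, so f(n) = Ω(n^(d+ε)) — Case 3.
  Regularity: a·(n/b)^3/n^3 = a/b^3 = 16/64 < 1 ✓.
  The top-level work dominates: T(n) = Θ(f(n)) = Θ(n³).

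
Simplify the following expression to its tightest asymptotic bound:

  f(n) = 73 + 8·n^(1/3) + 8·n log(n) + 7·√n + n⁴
Θ(n⁴)

Order the terms by growth rate: 73 ≺ 8·n^(1/3) ≺ 7·√n ≺ 8·n log(n) ≺ n⁴.
The fastest-growing term n⁴ dominates as n → ∞; dropping its constant factor gives Θ(n⁴).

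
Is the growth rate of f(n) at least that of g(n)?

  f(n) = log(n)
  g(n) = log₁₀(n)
True

f(n) = log(n) and g(n) = log₁₀(n) are both O(log n).
Big-Ω permits equal growth rates (f ≥ c·g for some c > 0), so f(n) = Ω(g(n)) is true.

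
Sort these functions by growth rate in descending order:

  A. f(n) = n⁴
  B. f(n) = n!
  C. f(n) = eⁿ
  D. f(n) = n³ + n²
B > C > A > D

Comparing growth rates:
B = n! is O(n!)
C = eⁿ is O(eⁿ)
A = n⁴ is O(n⁴)
D = n³ + n² is O(n³)

Therefore, the order from fastest to slowest is: B > C > A > D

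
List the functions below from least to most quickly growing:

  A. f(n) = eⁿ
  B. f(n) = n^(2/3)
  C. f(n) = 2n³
B < C < A

Comparing growth rates:
B = n^(2/3) is O(n^(2/3))
C = 2n³ is O(n³)
A = eⁿ is O(eⁿ)

Therefore, the order from slowest to fastest is: B < C < A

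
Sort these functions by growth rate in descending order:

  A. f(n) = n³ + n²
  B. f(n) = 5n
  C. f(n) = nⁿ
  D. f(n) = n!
C > D > A > B

Comparing growth rates:
C = nⁿ is O(nⁿ)
D = n! is O(n!)
A = n³ + n² is O(n³)
B = 5n is O(n)

Therefore, the order from fastest to slowest is: C > D > A > B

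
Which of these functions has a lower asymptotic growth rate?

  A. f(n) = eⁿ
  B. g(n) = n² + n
B

f(n) = eⁿ is O(eⁿ), while g(n) = n² + n is O(n²).
Since O(n²) grows slower than O(eⁿ), g(n) is dominated.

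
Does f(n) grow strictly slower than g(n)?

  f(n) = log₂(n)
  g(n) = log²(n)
True

f(n) = log₂(n) is O(log n), and g(n) = log²(n) is O(log² n).
Since O(log n) grows strictly slower than O(log² n), f(n) = o(g(n)) is true.
This means lim(n→∞) f(n)/g(n) = 0.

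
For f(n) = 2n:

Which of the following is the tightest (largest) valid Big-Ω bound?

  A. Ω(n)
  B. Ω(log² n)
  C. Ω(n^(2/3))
A

f(n) = 2n is Ω(n).
All listed options are valid Big-Ω bounds (lower bounds),
but Ω(n) is the tightest (largest valid bound).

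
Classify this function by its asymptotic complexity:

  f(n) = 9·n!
O(n!)

The dominant term in 9·n! is 9·n!, which is Θ(n!).
Constants are absorbed, so the tightest bound is O(n!).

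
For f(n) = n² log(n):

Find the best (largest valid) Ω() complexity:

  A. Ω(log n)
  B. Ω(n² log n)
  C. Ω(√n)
B

f(n) = n² log(n) is Ω(n² log n).
All listed options are valid Big-Ω bounds (lower bounds),
but Ω(n² log n) is the tightest (largest valid bound).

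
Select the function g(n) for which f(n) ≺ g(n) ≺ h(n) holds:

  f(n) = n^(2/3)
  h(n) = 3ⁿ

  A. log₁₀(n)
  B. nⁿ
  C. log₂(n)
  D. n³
D

We need g(n) with n^(2/3) = o(g(n)) and g(n) = o(3ⁿ), i.e. O(n^(2/3)) ≺ g ≺ O(3ⁿ).
Check each option:
  A. log₁₀(n) — O(log n) does not grow strictly faster than f(n)
  B. nⁿ — O(nⁿ) does not grow strictly slower than h(n)
  C. log₂(n) — O(log n) does not grow strictly faster than f(n)
  D. n³ — O(n³) is strictly between O(n^(2/3)) and O(3ⁿ) ✓

Only option D (n³) lies strictly between.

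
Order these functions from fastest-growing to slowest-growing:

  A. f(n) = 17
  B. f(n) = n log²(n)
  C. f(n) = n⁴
C > B > A

Comparing growth rates:
C = n⁴ is O(n⁴)
B = n log²(n) is O(n log² n)
A = 17 is O(1)

Therefore, the order from fastest to slowest is: C > B > A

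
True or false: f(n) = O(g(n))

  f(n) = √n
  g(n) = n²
True

f(n) = √n is O(√n), and g(n) = n² is O(n²).
Since O(√n) ⊆ O(n²) (f grows no faster than g), f(n) = O(g(n)) is true.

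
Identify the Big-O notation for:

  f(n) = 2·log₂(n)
O(log n)

The dominant term in 2·log₂(n) is 2·log₂(n), which is Θ(log n).
Constants are absorbed, so the tightest bound is O(log n).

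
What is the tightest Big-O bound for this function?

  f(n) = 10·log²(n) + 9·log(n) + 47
O(log² n)

The dominant term in 10·log²(n) + 9·log(n) + 47 is 10·log²(n), which is Θ(log² n).
Lower-order terms (9·log(n), 47) are asymptotically negligible.
Constants are absorbed, so the tightest bound is O(log² n).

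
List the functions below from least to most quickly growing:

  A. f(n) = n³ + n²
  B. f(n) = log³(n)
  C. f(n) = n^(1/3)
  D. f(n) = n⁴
B < C < A < D

Comparing growth rates:
B = log³(n) is O(log³ n)
C = n^(1/3) is O(n^(1/3))
A = n³ + n² is O(n³)
D = n⁴ is O(n⁴)

Therefore, the order from slowest to fastest is: B < C < A < D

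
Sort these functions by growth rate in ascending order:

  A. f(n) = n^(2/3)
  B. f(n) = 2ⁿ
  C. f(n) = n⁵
A < C < B

Comparing growth rates:
A = n^(2/3) is O(n^(2/3))
C = n⁵ is O(n⁵)
B = 2ⁿ is O(2ⁿ)

Therefore, the order from slowest to fastest is: A < C < B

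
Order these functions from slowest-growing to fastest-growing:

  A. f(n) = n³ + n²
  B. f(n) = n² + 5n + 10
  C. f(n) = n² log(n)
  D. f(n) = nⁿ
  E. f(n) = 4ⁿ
B < C < A < E < D

Comparing growth rates:
B = n² + 5n + 10 is O(n²)
C = n² log(n) is O(n² log n)
A = n³ + n² is O(n³)
E = 4ⁿ is O(4ⁿ)
D = nⁿ is O(nⁿ)

Therefore, the order from slowest to fastest is: B < C < A < E < D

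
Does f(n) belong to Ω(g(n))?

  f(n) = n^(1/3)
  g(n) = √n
False

f(n) = n^(1/3) is O(n^(1/3)), and g(n) = √n is O(√n).
Since O(n^(1/3)) grows slower than O(√n), f(n) = Ω(g(n)) is false.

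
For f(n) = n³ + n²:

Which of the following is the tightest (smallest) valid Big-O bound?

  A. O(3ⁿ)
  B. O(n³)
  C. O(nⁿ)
B

f(n) = n³ + n² is O(n³).
All listed options are valid Big-O bounds (upper bounds),
but O(n³) is the tightest (smallest valid bound).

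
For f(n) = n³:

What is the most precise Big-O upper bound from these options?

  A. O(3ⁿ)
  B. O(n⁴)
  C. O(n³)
C

f(n) = n³ is O(n³).
All listed options are valid Big-O bounds (upper bounds),
but O(n³) is the tightest (smallest valid bound).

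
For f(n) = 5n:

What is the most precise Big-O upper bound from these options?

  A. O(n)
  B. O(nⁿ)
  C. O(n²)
A

f(n) = 5n is O(n).
All listed options are valid Big-O bounds (upper bounds),
but O(n) is the tightest (smallest valid bound).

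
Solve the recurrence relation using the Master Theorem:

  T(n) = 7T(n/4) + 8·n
Θ(n^log₄(7))

Master Theorem: a = 7, b = 4, f(n) = 8·n.
Compute the critical exponent d = log₄(7) = 1.404.
Compare f(n) = Θ(n) against n^d:
  k = 1 < d = 1.404, so f(n) = O(n^(d-ε)) — Case 1.
  The recursion cost dominates: T(n) = Θ(n^d) = Θ(n^log₄(7)).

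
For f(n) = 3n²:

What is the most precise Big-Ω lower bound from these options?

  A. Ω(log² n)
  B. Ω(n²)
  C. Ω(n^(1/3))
B

f(n) = 3n² is Ω(n²).
All listed options are valid Big-Ω bounds (lower bounds),
but Ω(n²) is the tightest (largest valid bound).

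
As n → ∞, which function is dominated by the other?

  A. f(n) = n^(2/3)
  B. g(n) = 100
B

f(n) = n^(2/3) is O(n^(2/3)), while g(n) = 100 is O(1).
Since O(1) grows slower than O(n^(2/3)), g(n) is dominated.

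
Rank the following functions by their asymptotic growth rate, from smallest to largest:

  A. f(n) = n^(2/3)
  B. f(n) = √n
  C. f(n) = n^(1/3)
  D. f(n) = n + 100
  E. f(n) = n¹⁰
C < B < A < D < E

Comparing growth rates:
C = n^(1/3) is O(n^(1/3))
B = √n is O(√n)
A = n^(2/3) is O(n^(2/3))
D = n + 100 is O(n)
E = n¹⁰ is O(n¹⁰)

Therefore, the order from slowest to fastest is: C < B < A < D < E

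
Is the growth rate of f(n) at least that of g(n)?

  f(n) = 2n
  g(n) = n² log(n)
False

f(n) = 2n is O(n), and g(n) = n² log(n) is O(n² log n).
Since O(n) grows slower than O(n² log n), f(n) = Ω(g(n)) is false.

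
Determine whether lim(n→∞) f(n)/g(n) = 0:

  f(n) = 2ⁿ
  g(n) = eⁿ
True

f(n) = 2ⁿ is O(2ⁿ), and g(n) = eⁿ is O(eⁿ).
Since O(2ⁿ) grows strictly slower than O(eⁿ), f(n) = o(g(n)) is true.
This means lim(n→∞) f(n)/g(n) = 0.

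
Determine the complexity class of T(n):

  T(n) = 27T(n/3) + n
Θ(n³)

Master Theorem: a = 27, b = 3, f(n) = n.
Compute the critical exponent d = log₃(27) = 3.
Compare f(n) = Θ(n) against n^d:
  k = 1 < d = 3, so f(n) = O(n^(d-ε)) — Case 1.
  The recursion cost dominates: T(n) = Θ(n^d) = Θ(n³).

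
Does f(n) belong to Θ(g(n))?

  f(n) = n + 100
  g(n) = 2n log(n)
False

f(n) = n + 100 is O(n), and g(n) = 2n log(n) is O(n log n).
Since they have different growth rates, f(n) = Θ(g(n)) is false.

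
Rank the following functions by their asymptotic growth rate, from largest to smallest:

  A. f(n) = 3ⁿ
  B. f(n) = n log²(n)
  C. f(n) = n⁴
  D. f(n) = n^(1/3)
A > C > B > D

Comparing growth rates:
A = 3ⁿ is O(3ⁿ)
C = n⁴ is O(n⁴)
B = n log²(n) is O(n log² n)
D = n^(1/3) is O(n^(1/3))

Therefore, the order from fastest to slowest is: A > C > B > D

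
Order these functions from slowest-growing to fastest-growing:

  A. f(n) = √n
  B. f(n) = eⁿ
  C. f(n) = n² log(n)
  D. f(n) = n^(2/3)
A < D < C < B

Comparing growth rates:
A = √n is O(√n)
D = n^(2/3) is O(n^(2/3))
C = n² log(n) is O(n² log n)
B = eⁿ is O(eⁿ)

Therefore, the order from slowest to fastest is: A < D < C < B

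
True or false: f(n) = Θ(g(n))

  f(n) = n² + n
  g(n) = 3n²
True

f(n) = n² + n and g(n) = 3n² are both O(n²).
Since they have the same asymptotic growth rate, f(n) = Θ(g(n)) is true.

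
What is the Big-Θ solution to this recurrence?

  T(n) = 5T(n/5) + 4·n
Θ(n log n)

Master Theorem: a = 5, b = 5, f(n) = 4·n.
Compute the critical exponent d = log₅(5) = 1.
Compare f(n) = Θ(n) against n^d:
  k = 1 = d, so f(n) = Θ(n^d) — Case 2.
  Work is balanced across levels: T(n) = Θ(n^d log n) = Θ(n log n).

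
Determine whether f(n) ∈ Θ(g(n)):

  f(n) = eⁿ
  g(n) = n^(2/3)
False

f(n) = eⁿ is O(eⁿ), and g(n) = n^(2/3) is O(n^(2/3)).
Since they have different growth rates, f(n) = Θ(g(n)) is false.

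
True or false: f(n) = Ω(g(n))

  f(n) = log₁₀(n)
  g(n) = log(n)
True

f(n) = log₁₀(n) and g(n) = log(n) are both O(log n).
Big-Ω permits equal growth rates (f ≥ c·g for some c > 0), so f(n) = Ω(g(n)) is true.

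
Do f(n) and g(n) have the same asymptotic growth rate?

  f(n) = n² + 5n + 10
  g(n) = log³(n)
False

f(n) = n² + 5n + 10 is O(n²), and g(n) = log³(n) is O(log³ n).
Since they have different growth rates, f(n) = Θ(g(n)) is false.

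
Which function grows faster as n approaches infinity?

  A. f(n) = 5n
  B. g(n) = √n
A

f(n) = 5n is O(n), while g(n) = √n is O(√n).
Since O(n) grows faster than O(√n), f(n) dominates.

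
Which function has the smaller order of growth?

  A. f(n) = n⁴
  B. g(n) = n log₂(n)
B

f(n) = n⁴ is O(n⁴), while g(n) = n log₂(n) is O(n log n).
Since O(n log n) grows slower than O(n⁴), g(n) is dominated.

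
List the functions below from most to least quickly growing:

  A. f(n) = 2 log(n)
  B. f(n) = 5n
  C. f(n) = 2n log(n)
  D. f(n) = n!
D > C > B > A

Comparing growth rates:
D = n! is O(n!)
C = 2n log(n) is O(n log n)
B = 5n is O(n)
A = 2 log(n) is O(log n)

Therefore, the order from fastest to slowest is: D > C > B > A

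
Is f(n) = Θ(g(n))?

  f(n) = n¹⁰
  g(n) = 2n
False

f(n) = n¹⁰ is O(n¹⁰), and g(n) = 2n is O(n).
Since they have different growth rates, f(n) = Θ(g(n)) is false.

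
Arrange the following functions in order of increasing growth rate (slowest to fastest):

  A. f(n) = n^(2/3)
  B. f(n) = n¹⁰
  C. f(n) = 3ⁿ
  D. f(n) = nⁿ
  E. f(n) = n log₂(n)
A < E < B < C < D

Comparing growth rates:
A = n^(2/3) is O(n^(2/3))
E = n log₂(n) is O(n log n)
B = n¹⁰ is O(n¹⁰)
C = 3ⁿ is O(3ⁿ)
D = nⁿ is O(nⁿ)

Therefore, the order from slowest to fastest is: A < E < B < C < D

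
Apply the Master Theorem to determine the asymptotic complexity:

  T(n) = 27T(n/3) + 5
Θ(n³)

Master Theorem: a = 27, b = 3, f(n) = 5.
Compute the critical exponent d = log₃(27) = 3.
Compare f(n) = Θ(1) against n^d:
  k = 0 < d = 3, so f(n) = O(n^(d-ε)) — Case 1.
  The recursion cost dominates: T(n) = Θ(n^d) = Θ(n³).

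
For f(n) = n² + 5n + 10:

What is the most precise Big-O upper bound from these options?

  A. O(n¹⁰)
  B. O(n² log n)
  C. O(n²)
C

f(n) = n² + 5n + 10 is O(n²).
All listed options are valid Big-O bounds (upper bounds),
but O(n²) is the tightest (smallest valid bound).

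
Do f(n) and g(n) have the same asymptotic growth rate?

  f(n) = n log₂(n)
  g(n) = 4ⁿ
False

f(n) = n log₂(n) is O(n log n), and g(n) = 4ⁿ is O(4ⁿ).
Since they have different growth rates, f(n) = Θ(g(n)) is false.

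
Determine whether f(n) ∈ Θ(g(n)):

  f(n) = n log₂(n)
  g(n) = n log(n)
True

f(n) = n log₂(n) and g(n) = n log(n) are both O(n log n).
Since they have the same asymptotic growth rate, f(n) = Θ(g(n)) is true.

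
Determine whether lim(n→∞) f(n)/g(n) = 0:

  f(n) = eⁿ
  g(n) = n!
True

f(n) = eⁿ is O(eⁿ), and g(n) = n! is O(n!).
Since O(eⁿ) grows strictly slower than O(n!), f(n) = o(g(n)) is true.
This means lim(n→∞) f(n)/g(n) = 0.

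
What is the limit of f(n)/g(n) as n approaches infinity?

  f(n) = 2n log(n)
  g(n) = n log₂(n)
log(4)

Since 2n log(n) and n log₂(n) have the same growth rate (O(n log n)),
the ratio converges to a constant: log(4).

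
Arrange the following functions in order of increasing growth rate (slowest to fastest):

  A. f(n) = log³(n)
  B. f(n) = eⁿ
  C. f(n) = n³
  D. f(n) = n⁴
A < C < D < B

Comparing growth rates:
A = log³(n) is O(log³ n)
C = n³ is O(n³)
D = n⁴ is O(n⁴)
B = eⁿ is O(eⁿ)

Therefore, the order from slowest to fastest is: A < C < D < B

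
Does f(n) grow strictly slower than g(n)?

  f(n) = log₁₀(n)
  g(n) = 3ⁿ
True

f(n) = log₁₀(n) is O(log n), and g(n) = 3ⁿ is O(3ⁿ).
Since O(log n) grows strictly slower than O(3ⁿ), f(n) = o(g(n)) is true.
This means lim(n→∞) f(n)/g(n) = 0.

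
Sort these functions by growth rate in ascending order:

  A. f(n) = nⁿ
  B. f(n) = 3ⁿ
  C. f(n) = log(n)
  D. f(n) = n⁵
C < D < B < A

Comparing growth rates:
C = log(n) is O(log n)
D = n⁵ is O(n⁵)
B = 3ⁿ is O(3ⁿ)
A = nⁿ is O(nⁿ)

Therefore, the order from slowest to fastest is: C < D < B < A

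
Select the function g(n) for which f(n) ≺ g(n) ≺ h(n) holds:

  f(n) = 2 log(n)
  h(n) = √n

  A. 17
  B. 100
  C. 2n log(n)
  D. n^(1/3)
D

We need g(n) with 2 log(n) = o(g(n)) and g(n) = o(√n), i.e. O(log n) ≺ g ≺ O(√n).
Check each option:
  A. 17 — O(1) does not grow strictly faster than f(n)
  B. 100 — O(1) does not grow strictly faster than f(n)
  C. 2n log(n) — O(n log n) does not grow strictly slower than h(n)
  D. n^(1/3) — O(n^(1/3)) is strictly between O(log n) and O(√n) ✓

Only option D (n^(1/3)) lies strictly between.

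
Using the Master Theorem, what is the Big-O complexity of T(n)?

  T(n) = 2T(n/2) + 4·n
Θ(n log n)

Master Theorem: a = 2, b = 2, f(n) = 4·n.
Compute the critical exponent d = log₂(2) = 1.
Compare f(n) = Θ(n) against n^d:
  k = 1 = d, so f(n) = Θ(n^d) — Case 2.
  Work is balanced across levels: T(n) = Θ(n^d log n) = Θ(n log n).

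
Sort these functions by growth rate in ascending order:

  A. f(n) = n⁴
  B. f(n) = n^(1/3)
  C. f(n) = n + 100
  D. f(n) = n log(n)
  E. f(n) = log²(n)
E < B < C < D < A

Comparing growth rates:
E = log²(n) is O(log² n)
B = n^(1/3) is O(n^(1/3))
C = n + 100 is O(n)
D = n log(n) is O(n log n)
A = n⁴ is O(n⁴)

Therefore, the order from slowest to fastest is: E < B < C < D < A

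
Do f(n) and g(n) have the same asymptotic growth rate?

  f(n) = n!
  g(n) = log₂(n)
False

f(n) = n! is O(n!), and g(n) = log₂(n) is O(log n).
Since they have different growth rates, f(n) = Θ(g(n)) is false.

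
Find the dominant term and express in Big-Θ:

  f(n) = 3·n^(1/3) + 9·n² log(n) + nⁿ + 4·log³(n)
Θ(nⁿ)

Order the terms by growth rate: 4·log³(n) ≺ 3·n^(1/3) ≺ 9·n² log(n) ≺ nⁿ.
The fastest-growing term nⁿ dominates as n → ∞; dropping its constant factor gives Θ(nⁿ).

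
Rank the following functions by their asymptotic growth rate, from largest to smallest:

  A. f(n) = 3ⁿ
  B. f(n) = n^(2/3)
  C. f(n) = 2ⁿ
A > C > B

Comparing growth rates:
A = 3ⁿ is O(3ⁿ)
C = 2ⁿ is O(2ⁿ)
B = n^(2/3) is O(n^(2/3))

Therefore, the order from fastest to slowest is: A > C > B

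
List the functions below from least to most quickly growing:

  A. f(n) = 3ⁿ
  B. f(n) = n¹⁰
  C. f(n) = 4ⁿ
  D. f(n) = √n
D < B < A < C

Comparing growth rates:
D = √n is O(√n)
B = n¹⁰ is O(n¹⁰)
A = 3ⁿ is O(3ⁿ)
C = 4ⁿ is O(4ⁿ)

Therefore, the order from slowest to fastest is: D < B < A < C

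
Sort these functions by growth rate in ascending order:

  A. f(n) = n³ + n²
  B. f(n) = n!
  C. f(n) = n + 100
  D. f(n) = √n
D < C < A < B

Comparing growth rates:
D = √n is O(√n)
C = n + 100 is O(n)
A = n³ + n² is O(n³)
B = n! is O(n!)

Therefore, the order from slowest to fastest is: D < C < A < B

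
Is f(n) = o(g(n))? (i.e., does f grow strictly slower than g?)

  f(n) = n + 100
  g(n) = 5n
False

f(n) = n + 100 is O(n), and g(n) = 5n is O(n).
Since they have the same growth rate, f(n) = o(g(n)) is false.
(f = o(g) requires f to grow strictly slower, not equal.)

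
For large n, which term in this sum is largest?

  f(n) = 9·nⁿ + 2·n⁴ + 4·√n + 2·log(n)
9·nⁿ

Looking at each term:
  - 9·nⁿ is O(nⁿ)
  - 2·n⁴ is O(n⁴)
  - 4·√n is O(√n)
  - 2·log(n) is O(log n)

The term 9·nⁿ (O(nⁿ)) grows fastest and dominates all others.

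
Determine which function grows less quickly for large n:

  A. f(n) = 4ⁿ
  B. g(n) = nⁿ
A

f(n) = 4ⁿ is O(4ⁿ), while g(n) = nⁿ is O(nⁿ).
Since O(4ⁿ) grows slower than O(nⁿ), f(n) is dominated.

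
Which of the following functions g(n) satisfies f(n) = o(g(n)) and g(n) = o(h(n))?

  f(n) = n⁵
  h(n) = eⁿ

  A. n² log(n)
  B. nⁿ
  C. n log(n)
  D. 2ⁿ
D

We need g(n) with n⁵ = o(g(n)) and g(n) = o(eⁿ), i.e. O(n⁵) ≺ g ≺ O(eⁿ).
Check each option:
  A. n² log(n) — O(n² log n) does not grow strictly faster than f(n)
  B. nⁿ — O(nⁿ) does not grow strictly slower than h(n)
  C. n log(n) — O(n log n) does not grow strictly faster than f(n)
  D. 2ⁿ — O(2ⁿ) is strictly between O(n⁵) and O(eⁿ) ✓

Only option D (2ⁿ) lies strictly between.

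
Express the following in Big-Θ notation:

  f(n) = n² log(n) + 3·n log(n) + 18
Θ(n² log n)

Order the terms by growth rate: 18 ≺ 3·n log(n) ≺ n² log(n).
The fastest-growing term n² log(n) dominates as n → ∞; dropping its constant factor gives Θ(n² log n).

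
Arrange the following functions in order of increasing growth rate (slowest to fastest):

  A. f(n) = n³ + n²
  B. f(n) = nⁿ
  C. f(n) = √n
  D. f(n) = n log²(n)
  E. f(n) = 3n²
C < D < E < A < B

Comparing growth rates:
C = √n is O(√n)
D = n log²(n) is O(n log² n)
E = 3n² is O(n²)
A = n³ + n² is O(n³)
B = nⁿ is O(nⁿ)

Therefore, the order from slowest to fastest is: C < D < E < A < B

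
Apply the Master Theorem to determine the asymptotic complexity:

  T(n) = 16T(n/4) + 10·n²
Θ(n² log n)

Master Theorem: a = 16, b = 4, f(n) = 10·n².
Compute the critical exponent d = log₄(16) = 2.
Compare f(n) = Θ(n²) against n^d:
  k = 2 = d, so f(n) = Θ(n^d) — Case 2.
  Work is balanced across levels: T(n) = Θ(n^d log n) = Θ(n² log n).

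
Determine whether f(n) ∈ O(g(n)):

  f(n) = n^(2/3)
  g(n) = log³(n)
False

f(n) = n^(2/3) is O(n^(2/3)), and g(n) = log³(n) is O(log³ n).
Since O(n^(2/3)) grows faster than O(log³ n), f(n) = O(g(n)) is false.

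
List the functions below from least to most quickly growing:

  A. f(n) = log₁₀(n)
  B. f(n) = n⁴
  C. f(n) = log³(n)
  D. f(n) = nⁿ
A < C < B < D

Comparing growth rates:
A = log₁₀(n) is O(log n)
C = log³(n) is O(log³ n)
B = n⁴ is O(n⁴)
D = nⁿ is O(nⁿ)

Therefore, the order from slowest to fastest is: A < C < B < D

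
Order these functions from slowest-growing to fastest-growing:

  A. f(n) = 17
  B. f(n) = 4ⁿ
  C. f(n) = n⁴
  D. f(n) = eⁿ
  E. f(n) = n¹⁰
A < C < E < D < B

Comparing growth rates:
A = 17 is O(1)
C = n⁴ is O(n⁴)
E = n¹⁰ is O(n¹⁰)
D = eⁿ is O(eⁿ)
B = 4ⁿ is O(4ⁿ)

Therefore, the order from slowest to fastest is: A < C < E < D < B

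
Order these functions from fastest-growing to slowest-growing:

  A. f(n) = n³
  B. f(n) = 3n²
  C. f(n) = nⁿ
C > A > B

Comparing growth rates:
C = nⁿ is O(nⁿ)
A = n³ is O(n³)
B = 3n² is O(n²)

Therefore, the order from fastest to slowest is: C > A > B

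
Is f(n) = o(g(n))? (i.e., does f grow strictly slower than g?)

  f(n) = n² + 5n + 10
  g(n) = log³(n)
False

f(n) = n² + 5n + 10 is O(n²), and g(n) = log³(n) is O(log³ n).
Since O(n²) grows faster than or equal to O(log³ n), f(n) = o(g(n)) is false.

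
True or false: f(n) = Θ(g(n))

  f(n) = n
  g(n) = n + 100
True

f(n) = n and g(n) = n + 100 are both O(n).
Since they have the same asymptotic growth rate, f(n) = Θ(g(n)) is true.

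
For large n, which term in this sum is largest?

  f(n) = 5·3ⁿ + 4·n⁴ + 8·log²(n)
5·3ⁿ

Looking at each term:
  - 5·3ⁿ is O(3ⁿ)
  - 4·n⁴ is O(n⁴)
  - 8·log²(n) is O(log² n)

The term 5·3ⁿ (O(3ⁿ)) grows fastest and dominates all others.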